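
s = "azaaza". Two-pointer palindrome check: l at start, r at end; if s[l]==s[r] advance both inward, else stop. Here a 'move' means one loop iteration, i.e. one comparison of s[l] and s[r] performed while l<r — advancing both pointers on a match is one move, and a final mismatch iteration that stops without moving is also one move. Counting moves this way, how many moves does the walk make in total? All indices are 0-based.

3 moves

[0,5] 'a'=='a' → l++,r--
[1,4] 'z'=='z' → l++,r--
[2,3] 'a'=='a' → l++,r--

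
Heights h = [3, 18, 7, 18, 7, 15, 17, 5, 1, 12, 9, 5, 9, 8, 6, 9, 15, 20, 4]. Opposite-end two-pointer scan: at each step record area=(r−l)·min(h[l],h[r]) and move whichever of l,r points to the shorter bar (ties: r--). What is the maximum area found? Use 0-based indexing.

l=0 r=18: min(3,4)*18=54 best=54 *, l++
l=1 r=18: min(18,4)*17=68 best=68 *, r--
l=1 r=17: min(18,20)*16=288 best=288 *, l++
l=2 r=17: min(7,20)*15=105 best=288, l++
l=3 r=17: min(18,20)*14=252 best=288, l++
l=4 r=17: min(7,20)*13=91 best=288, l++
l=5 r=17: min(15,20)*12=180 best=288, l++
l=6 r=17: min(17,20)*11=187 best=288, l++
l=7 r=17: min(5,20)*10=50 best=288, l++
l=8 r=17: min(1,20)*9=9 best=288, l++
l=9 r=17: min(12,20)*8=96 best=288, l++
l=10 r=17: min(9,20)*7=63 best=288, l++
l=11 r=17: min(5,20)*6=30 best=288, l++
l=12 r=17: min(9,20)*5=45 best=288, l++
l=13 r=17: min(8,20)*4=32 best=288, l++
l=14 r=17: min(6,20)*3=18 best=288, l++
l=15 r=17: min(9,20)*2=18 best=288, l++
l=16 r=17: min(15,20)*1=15 best=288, l++

max area = 288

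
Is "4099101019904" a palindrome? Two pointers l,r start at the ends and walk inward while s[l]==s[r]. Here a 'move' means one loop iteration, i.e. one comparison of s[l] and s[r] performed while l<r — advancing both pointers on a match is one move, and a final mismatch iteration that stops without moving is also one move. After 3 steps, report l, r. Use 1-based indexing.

l=4, r=10

l=1 r=13: '4'=='4', l++,r--
l=2 r=12: '0'=='0', l++,r--
l=3 r=11: '9'=='9', l++,r--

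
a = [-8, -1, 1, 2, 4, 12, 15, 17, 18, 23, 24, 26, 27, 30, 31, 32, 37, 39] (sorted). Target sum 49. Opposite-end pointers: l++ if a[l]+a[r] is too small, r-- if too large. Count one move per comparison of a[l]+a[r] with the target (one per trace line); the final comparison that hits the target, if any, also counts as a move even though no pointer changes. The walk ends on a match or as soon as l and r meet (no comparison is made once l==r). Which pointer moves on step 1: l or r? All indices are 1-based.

[1,18] -8+39=31 <49 → l++

l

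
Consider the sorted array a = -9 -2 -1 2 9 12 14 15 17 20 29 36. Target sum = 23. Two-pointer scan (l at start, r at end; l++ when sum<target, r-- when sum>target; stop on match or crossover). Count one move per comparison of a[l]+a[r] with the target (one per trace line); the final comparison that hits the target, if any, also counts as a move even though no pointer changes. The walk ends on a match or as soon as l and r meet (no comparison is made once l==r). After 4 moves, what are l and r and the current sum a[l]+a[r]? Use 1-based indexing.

[1,12] -9+36=27 >23 → r--
[1,11] -9+29=20 <23 → l++
[2,11] -2+29=27 >23 → r--
[2,10] -2+20=18 <23 → l++

l=3, r=10, sum=19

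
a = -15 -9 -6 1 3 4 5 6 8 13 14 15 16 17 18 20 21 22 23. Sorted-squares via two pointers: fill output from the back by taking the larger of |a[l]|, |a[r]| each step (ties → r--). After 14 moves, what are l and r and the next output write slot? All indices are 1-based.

l=1 r=19: |-15|<=|23| out[19]=529, r--
l=1 r=18: |-15|<=|22| out[18]=484, r--
l=1 r=17: |-15|<=|21| out[17]=441, r--
l=1 r=16: |-15|<=|20| out[16]=400, r--
l=1 r=15: |-15|<=|18| out[15]=324, r--
l=1 r=14: |-15|<=|17| out[14]=289, r--
l=1 r=13: |-15|<=|16| out[13]=256, r--
l=1 r=12: |-15|<=|15| out[12]=225, r--
l=1 r=11: |-15|>|14| out[11]=225, l++
l=2 r=11: |-9|<=|14| out[10]=196, r--
l=2 r=10: |-9|<=|13| out[9]=169, r--
l=2 r=9: |-9|>|8| out[8]=81, l++
l=3 r=9: |-6|<=|8| out[7]=64, r--
l=3 r=8: |-6|<=|6| out[6]=36, r--

l=3, r=7, next write slot=5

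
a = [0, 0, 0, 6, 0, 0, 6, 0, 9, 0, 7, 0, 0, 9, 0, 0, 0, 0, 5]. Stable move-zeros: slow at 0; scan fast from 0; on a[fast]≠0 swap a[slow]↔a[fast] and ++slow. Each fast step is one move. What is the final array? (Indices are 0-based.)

[6, 6, 9, 7, 9, 5, 0, 0, 0, 0, 0, 0, 0, 0, 0, 0, 0, 0, 0]

slow=0 fast=0: a[fast]=0, fast++
slow=0 fast=1: a[fast]=0, fast++
slow=0 fast=2: a[fast]=0, fast++
slow=0 fast=3: a[fast]=6≠0 swap→a[0]=6, slow++,fast++
slow=1 fast=4: a[fast]=0, fast++
slow=1 fast=5: a[fast]=0, fast++
slow=1 fast=6: a[fast]=6≠0 swap→a[1]=6, slow++,fast++
slow=2 fast=7: a[fast]=0, fast++
slow=2 fast=8: a[fast]=9≠0 swap→a[2]=9, slow++,fast++
slow=3 fast=9: a[fast]=0, fast++
slow=3 fast=10: a[fast]=7≠0 swap→a[3]=7, slow++,fast++
slow=4 fast=11: a[fast]=0, fast++
slow=4 fast=12: a[fast]=0, fast++
slow=4 fast=13: a[fast]=9≠0 swap→a[4]=9, slow++,fast++
slow=5 fast=14: a[fast]=0, fast++
slow=5 fast=15: a[fast]=0, fast++
slow=5 fast=16: a[fast]=0, fast++
slow=5 fast=17: a[fast]=0, fast++
slow=5 fast=18: a[fast]=5≠0 swap→a[5]=5, slow++,fast++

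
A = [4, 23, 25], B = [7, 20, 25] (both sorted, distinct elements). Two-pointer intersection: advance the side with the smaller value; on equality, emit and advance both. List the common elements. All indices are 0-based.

[i=0,j=0] 4<7 → i++
[i=1,j=0] 23>7 → j++
[i=1,j=1] 23>20 → j++
[i=1,j=2] 23<25 → i++
[i=2,j=2] 25==25 emit → i++,j++

intersection = [25]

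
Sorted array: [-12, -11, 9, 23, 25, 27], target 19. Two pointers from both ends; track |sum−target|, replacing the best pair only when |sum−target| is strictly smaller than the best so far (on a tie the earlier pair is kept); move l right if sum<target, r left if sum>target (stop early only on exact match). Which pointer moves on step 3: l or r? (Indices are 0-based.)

r

[0,5] -12+27=15 d=4 * → l++
[1,5] -11+27=16 d=3 * → l++
[2,5] 9+27=36 d=17 → r--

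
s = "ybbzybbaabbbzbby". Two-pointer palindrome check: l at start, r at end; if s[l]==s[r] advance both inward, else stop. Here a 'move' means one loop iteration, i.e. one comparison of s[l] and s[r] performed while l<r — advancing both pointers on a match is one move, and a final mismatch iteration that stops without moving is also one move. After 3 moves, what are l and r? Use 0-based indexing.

l=3, r=12

[0,15] 'y'=='y' → l++,r--
[1,14] 'b'=='b' → l++,r--
[2,13] 'b'=='b' → l++,r--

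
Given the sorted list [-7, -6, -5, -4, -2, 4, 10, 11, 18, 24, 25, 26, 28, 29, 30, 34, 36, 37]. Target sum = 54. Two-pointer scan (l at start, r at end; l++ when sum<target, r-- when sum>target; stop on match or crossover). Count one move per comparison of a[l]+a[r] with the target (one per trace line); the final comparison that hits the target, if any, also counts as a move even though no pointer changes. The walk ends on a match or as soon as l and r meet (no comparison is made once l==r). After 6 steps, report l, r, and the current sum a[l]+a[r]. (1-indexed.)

l=7, r=18, sum=47

[1,18] -7+37=30 <54 → l++
[2,18] -6+37=31 <54 → l++
[3,18] -5+37=32 <54 → l++
[4,18] -4+37=33 <54 → l++
[5,18] -2+37=35 <54 → l++
[6,18] 4+37=41 <54 → l++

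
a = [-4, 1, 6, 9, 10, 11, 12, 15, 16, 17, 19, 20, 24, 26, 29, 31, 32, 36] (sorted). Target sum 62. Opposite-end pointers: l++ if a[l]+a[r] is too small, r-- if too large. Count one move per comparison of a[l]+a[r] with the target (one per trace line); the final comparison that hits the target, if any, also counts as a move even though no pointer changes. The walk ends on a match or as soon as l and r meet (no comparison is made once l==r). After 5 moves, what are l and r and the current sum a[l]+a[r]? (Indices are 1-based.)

l=6, r=18, sum=47

l=1 r=18: -4+36=32 <62, l++
l=2 r=18: 1+36=37 <62, l++
l=3 r=18: 6+36=42 <62, l++
l=4 r=18: 9+36=45 <62, l++
l=5 r=18: 10+36=46 <62, l++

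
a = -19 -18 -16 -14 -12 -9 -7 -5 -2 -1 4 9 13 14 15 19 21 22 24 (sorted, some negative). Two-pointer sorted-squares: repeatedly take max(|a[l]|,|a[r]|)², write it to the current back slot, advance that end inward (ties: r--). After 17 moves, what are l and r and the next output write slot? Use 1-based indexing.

l=9, r=10, next write slot=2

l=1 r=19: |-19|<=|24| out[19]=576, r--
l=1 r=18: |-19|<=|22| out[18]=484, r--
l=1 r=17: |-19|<=|21| out[17]=441, r--
l=1 r=16: |-19|<=|19| out[16]=361, r--
l=1 r=15: |-19|>|15| out[15]=361, l++
l=2 r=15: |-18|>|15| out[14]=324, l++
l=3 r=15: |-16|>|15| out[13]=256, l++
l=4 r=15: |-14|<=|15| out[12]=225, r--
l=4 r=14: |-14|<=|14| out[11]=196, r--
l=4 r=13: |-14|>|13| out[10]=196, l++
l=5 r=13: |-12|<=|13| out[9]=169, r--
l=5 r=12: |-12|>|9| out[8]=144, l++
l=6 r=12: |-9|<=|9| out[7]=81, r--
l=6 r=11: |-9|>|4| out[6]=81, l++
l=7 r=11: |-7|>|4| out[5]=49, l++
l=8 r=11: |-5|>|4| out[4]=25, l++
l=9 r=11: |-2|<=|4| out[3]=16, r--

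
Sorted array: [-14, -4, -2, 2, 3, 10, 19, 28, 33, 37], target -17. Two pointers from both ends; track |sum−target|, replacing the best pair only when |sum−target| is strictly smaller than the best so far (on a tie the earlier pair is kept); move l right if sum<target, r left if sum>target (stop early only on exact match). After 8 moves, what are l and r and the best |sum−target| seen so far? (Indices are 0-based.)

[0,9] -14+37=23 d=40 * → r--
[0,8] -14+33=19 d=36 * → r--
[0,7] -14+28=14 d=31 * → r--
[0,6] -14+19=5 d=22 * → r--
[0,5] -14+10=-4 d=13 * → r--
[0,4] -14+3=-11 d=6 * → r--
[0,3] -14+2=-12 d=5 * → r--
[0,2] -14+-2=-16 d=1 * → r--

l=0, r=1, best |Δ|=1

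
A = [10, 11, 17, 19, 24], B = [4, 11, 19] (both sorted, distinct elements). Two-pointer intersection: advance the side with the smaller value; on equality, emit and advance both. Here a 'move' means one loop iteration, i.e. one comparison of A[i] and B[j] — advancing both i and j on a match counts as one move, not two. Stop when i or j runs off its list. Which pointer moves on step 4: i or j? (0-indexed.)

[i=0,j=0] 10>4 → j++
[i=0,j=1] 10<11 → i++
[i=1,j=1] 11==11 emit → i++,j++
[i=2,j=2] 17<19 → i++

i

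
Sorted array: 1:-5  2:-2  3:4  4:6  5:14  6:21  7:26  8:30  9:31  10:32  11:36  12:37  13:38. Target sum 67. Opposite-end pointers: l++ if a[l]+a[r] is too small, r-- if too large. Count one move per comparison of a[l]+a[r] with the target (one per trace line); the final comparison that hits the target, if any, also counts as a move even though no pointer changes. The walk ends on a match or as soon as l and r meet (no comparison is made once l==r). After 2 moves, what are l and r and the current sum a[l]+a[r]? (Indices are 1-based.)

l=3, r=13, sum=42

l=1 r=13: -5+38=33 <67, l++
l=2 r=13: -2+38=36 <67, l++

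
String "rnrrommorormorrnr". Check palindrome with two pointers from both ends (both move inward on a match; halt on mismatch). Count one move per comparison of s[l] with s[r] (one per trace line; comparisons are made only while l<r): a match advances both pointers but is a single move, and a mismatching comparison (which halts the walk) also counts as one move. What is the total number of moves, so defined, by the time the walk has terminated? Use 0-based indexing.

7 moves

[0,16] 'r'=='r' → l++,r--
[1,15] 'n'=='n' → l++,r--
[2,14] 'r'=='r' → l++,r--
[3,13] 'r'=='r' → l++,r--
[4,12] 'o'=='o' → l++,r--
[5,11] 'm'=='m' → l++,r--
[6,10] 'm'!='r' → stop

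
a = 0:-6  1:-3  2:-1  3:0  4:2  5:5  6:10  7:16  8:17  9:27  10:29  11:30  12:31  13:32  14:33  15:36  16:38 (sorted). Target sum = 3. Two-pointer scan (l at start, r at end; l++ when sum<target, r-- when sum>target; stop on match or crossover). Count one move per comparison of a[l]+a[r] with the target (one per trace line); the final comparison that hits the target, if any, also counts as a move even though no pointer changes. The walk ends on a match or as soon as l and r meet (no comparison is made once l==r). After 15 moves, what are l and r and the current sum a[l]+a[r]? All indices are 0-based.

[0,16] -6+38=32 >3 → r--
[0,15] -6+36=30 >3 → r--
[0,14] -6+33=27 >3 → r--
[0,13] -6+32=26 >3 → r--
[0,12] -6+31=25 >3 → r--
[0,11] -6+30=24 >3 → r--
[0,10] -6+29=23 >3 → r--
[0,9] -6+27=21 >3 → r--
[0,8] -6+17=11 >3 → r--
[0,7] -6+16=10 >3 → r--
[0,6] -6+10=4 >3 → r--
[0,5] -6+5=-1 <3 → l++
[1,5] -3+5=2 <3 → l++
[2,5] -1+5=4 >3 → r--
[2,4] -1+2=1 <3 → l++

l=3, r=4, sum=2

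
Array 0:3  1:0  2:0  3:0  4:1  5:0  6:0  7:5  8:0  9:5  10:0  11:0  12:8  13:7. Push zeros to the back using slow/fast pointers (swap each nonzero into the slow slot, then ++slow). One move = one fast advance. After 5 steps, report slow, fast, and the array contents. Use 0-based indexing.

slow=2, fast=5, a=[3, 1, 0, 0, 0, 0, 0, 5, 0, 5, 0, 0, 8, 7]

slow=0 fast=0: a[fast]=3≠0 swap→a[0]=3, slow++,fast++
slow=1 fast=1: a[fast]=0, fast++
slow=1 fast=2: a[fast]=0, fast++
slow=1 fast=3: a[fast]=0, fast++
slow=1 fast=4: a[fast]=1≠0 swap→a[1]=1, slow++,fast++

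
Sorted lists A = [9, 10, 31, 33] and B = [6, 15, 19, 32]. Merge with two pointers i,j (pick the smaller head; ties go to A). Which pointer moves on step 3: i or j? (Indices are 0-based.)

[i=0,j=0] A[i]=9>B[j]=6 take 6 → j++
[i=0,j=1] A[i]=9<=B[j]=15 take 9 → i++
[i=1,j=1] A[i]=10<=B[j]=15 take 10 → i++

i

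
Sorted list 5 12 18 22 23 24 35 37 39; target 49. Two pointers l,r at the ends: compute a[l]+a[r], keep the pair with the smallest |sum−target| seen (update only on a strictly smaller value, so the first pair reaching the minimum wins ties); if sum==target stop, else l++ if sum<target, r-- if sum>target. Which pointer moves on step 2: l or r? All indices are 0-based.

l=0 r=8: 5+39=44 d=5 *, l++
l=1 r=8: 12+39=51 d=2 *, r--

r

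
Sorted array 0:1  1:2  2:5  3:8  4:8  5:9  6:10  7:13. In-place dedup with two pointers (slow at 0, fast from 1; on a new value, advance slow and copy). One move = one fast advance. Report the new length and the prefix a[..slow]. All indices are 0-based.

length 7; prefix = [1, 2, 5, 8, 9, 10, 13]

slow=0 fast=1: a[fast]=2≠a[slow]=1 write a[1]=2, slow++,fast++
slow=1 fast=2: a[fast]=5≠a[slow]=2 write a[2]=5, slow++,fast++
slow=2 fast=3: a[fast]=8≠a[slow]=5 write a[3]=8, slow++,fast++
slow=3 fast=4: a[fast]=8=a[slow] dup, fast++
slow=3 fast=5: a[fast]=9≠a[slow]=8 write a[4]=9, slow++,fast++
slow=4 fast=6: a[fast]=10≠a[slow]=9 write a[5]=10, slow++,fast++
slow=5 fast=7: a[fast]=13≠a[slow]=10 write a[6]=13, slow++,fast++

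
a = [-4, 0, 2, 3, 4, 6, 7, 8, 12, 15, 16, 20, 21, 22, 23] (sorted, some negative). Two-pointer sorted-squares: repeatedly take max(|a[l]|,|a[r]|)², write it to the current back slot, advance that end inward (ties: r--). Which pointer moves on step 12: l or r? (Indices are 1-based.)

l

[1,15] |-4|<=|23| out[15]=529 → r--
[1,14] |-4|<=|22| out[14]=484 → r--
[1,13] |-4|<=|21| out[13]=441 → r--
[1,12] |-4|<=|20| out[12]=400 → r--
[1,11] |-4|<=|16| out[11]=256 → r--
[1,10] |-4|<=|15| out[10]=225 → r--
[1,9] |-4|<=|12| out[9]=144 → r--
[1,8] |-4|<=|8| out[8]=64 → r--
[1,7] |-4|<=|7| out[7]=49 → r--
[1,6] |-4|<=|6| out[6]=36 → r--
[1,5] |-4|<=|4| out[5]=16 → r--
[1,4] |-4|>|3| out[4]=16 → l++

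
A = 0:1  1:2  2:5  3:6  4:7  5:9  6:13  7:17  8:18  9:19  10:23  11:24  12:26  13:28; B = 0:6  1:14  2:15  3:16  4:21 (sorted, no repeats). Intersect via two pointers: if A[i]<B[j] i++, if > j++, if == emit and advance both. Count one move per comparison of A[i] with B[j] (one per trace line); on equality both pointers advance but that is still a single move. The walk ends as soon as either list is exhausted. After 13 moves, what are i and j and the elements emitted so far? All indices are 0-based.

i=0 j=0: 1<6, i++
i=1 j=0: 2<6, i++
i=2 j=0: 5<6, i++
i=3 j=0: 6==6 emit, i++,j++
i=4 j=1: 7<14, i++
i=5 j=1: 9<14, i++
i=6 j=1: 13<14, i++
i=7 j=1: 17>14, j++
i=7 j=2: 17>15, j++
i=7 j=3: 17>16, j++
i=7 j=4: 17<21, i++
i=8 j=4: 18<21, i++
i=9 j=4: 19<21, i++

i=10, j=4, emitted=[6]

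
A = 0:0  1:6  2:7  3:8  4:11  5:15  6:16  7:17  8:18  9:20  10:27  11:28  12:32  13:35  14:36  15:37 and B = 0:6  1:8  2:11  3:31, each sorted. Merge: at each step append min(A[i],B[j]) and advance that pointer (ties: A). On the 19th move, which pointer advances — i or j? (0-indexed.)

i

[i=0,j=0] A[i]=0<=B[j]=6 take 0 → i++
[i=1,j=0] A[i]=6<=B[j]=6 take 6 → i++
[i=2,j=0] A[i]=7>B[j]=6 take 6 → j++
[i=2,j=1] A[i]=7<=B[j]=8 take 7 → i++
[i=3,j=1] A[i]=8<=B[j]=8 take 8 → i++
[i=4,j=1] A[i]=11>B[j]=8 take 8 → j++
[i=4,j=2] A[i]=11<=B[j]=11 take 11 → i++
[i=5,j=2] A[i]=15>B[j]=11 take 11 → j++
[i=5,j=3] A[i]=15<=B[j]=31 take 15 → i++
[i=6,j=3] A[i]=16<=B[j]=31 take 16 → i++
[i=7,j=3] A[i]=17<=B[j]=31 take 17 → i++
[i=8,j=3] A[i]=18<=B[j]=31 take 18 → i++
[i=9,j=3] A[i]=20<=B[j]=31 take 20 → i++
[i=10,j=3] A[i]=27<=B[j]=31 take 27 → i++
[i=11,j=3] A[i]=28<=B[j]=31 take 28 → i++
[i=12,j=3] A[i]=32>B[j]=31 take 31 → j++
[i=12,j=4] B done, take A[i]=32 → i++
[i=13,j=4] B done, take A[i]=35 → i++
[i=14,j=4] B done, take A[i]=36 → i++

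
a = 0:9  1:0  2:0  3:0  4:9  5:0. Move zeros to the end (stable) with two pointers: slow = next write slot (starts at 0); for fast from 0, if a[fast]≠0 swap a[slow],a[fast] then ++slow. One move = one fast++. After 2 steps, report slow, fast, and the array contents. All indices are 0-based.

slow=0 fast=0: a[fast]=9≠0 swap→a[0]=9, slow++,fast++
slow=1 fast=1: a[fast]=0, fast++

slow=1, fast=2, a=[9, 0, 0, 0, 9, 0]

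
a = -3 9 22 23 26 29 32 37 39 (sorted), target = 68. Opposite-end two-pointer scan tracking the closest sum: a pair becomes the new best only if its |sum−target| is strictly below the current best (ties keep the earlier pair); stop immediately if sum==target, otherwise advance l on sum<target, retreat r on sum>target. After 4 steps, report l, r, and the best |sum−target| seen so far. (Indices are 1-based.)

l=1 r=9: -3+39=36 d=32 *, l++
l=2 r=9: 9+39=48 d=20 *, l++
l=3 r=9: 22+39=61 d=7 *, l++
l=4 r=9: 23+39=62 d=6 *, l++

l=5, r=9, best |Δ|=6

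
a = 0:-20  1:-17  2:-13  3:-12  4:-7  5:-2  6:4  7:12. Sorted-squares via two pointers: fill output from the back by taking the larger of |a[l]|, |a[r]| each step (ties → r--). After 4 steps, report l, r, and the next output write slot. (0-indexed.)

[0,7] |-20|>|12| out[7]=400 → l++
[1,7] |-17|>|12| out[6]=289 → l++
[2,7] |-13|>|12| out[5]=169 → l++
[3,7] |-12|<=|12| out[4]=144 → r--

l=3, r=6, next write slot=3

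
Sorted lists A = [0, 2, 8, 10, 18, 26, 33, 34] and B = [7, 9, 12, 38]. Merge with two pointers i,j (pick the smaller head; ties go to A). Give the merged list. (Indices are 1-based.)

[0, 2, 7, 8, 9, 10, 12, 18, 26, 33, 34, 38]

[i=1,j=1] A[i]=0<=B[j]=7 take 0 → i++
[i=2,j=1] A[i]=2<=B[j]=7 take 2 → i++
[i=3,j=1] A[i]=8>B[j]=7 take 7 → j++
[i=3,j=2] A[i]=8<=B[j]=9 take 8 → i++
[i=4,j=2] A[i]=10>B[j]=9 take 9 → j++
[i=4,j=3] A[i]=10<=B[j]=12 take 10 → i++
[i=5,j=3] A[i]=18>B[j]=12 take 12 → j++
[i=5,j=4] A[i]=18<=B[j]=38 take 18 → i++
[i=6,j=4] A[i]=26<=B[j]=38 take 26 → i++
[i=7,j=4] A[i]=33<=B[j]=38 take 33 → i++
[i=8,j=4] A[i]=34<=B[j]=38 take 34 → i++
[i=9,j=4] A done, take B[j]=38 → j++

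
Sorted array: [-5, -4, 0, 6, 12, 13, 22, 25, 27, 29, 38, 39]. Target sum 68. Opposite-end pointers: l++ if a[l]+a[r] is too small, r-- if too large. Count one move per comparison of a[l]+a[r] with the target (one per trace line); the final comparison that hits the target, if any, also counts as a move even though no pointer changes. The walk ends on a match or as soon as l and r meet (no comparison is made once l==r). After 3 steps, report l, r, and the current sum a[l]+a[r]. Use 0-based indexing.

[0,11] -5+39=34 <68 → l++
[1,11] -4+39=35 <68 → l++
[2,11] 0+39=39 <68 → l++

l=3, r=11, sum=45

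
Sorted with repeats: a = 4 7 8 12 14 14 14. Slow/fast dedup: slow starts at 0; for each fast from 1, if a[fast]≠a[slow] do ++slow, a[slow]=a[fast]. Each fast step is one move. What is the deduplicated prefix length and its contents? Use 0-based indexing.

(s=0,f=1) a[fast]=7≠a[slow]=4 write a[1]=7 → slow++,fast++
(s=1,f=2) a[fast]=8≠a[slow]=7 write a[2]=8 → slow++,fast++
(s=2,f=3) a[fast]=12≠a[slow]=8 write a[3]=12 → slow++,fast++
(s=3,f=4) a[fast]=14≠a[slow]=12 write a[4]=14 → slow++,fast++
(s=4,f=5) a[fast]=14=a[slow] dup → fast++
(s=4,f=6) a[fast]=14=a[slow] dup → fast++

length 5; prefix = [4, 7, 8, 12, 14]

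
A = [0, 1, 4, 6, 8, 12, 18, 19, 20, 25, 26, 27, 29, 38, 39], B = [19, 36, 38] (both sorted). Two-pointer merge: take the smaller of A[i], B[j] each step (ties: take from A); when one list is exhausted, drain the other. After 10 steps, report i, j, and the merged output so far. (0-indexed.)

i=9, j=1, merged so far=[0, 1, 4, 6, 8, 12, 18, 19, 19, 20]

i=0 j=0: A[i]=0<=B[j]=19 take 0, i++
i=1 j=0: A[i]=1<=B[j]=19 take 1, i++
i=2 j=0: A[i]=4<=B[j]=19 take 4, i++
i=3 j=0: A[i]=6<=B[j]=19 take 6, i++
i=4 j=0: A[i]=8<=B[j]=19 take 8, i++
i=5 j=0: A[i]=12<=B[j]=19 take 12, i++
i=6 j=0: A[i]=18<=B[j]=19 take 18, i++
i=7 j=0: A[i]=19<=B[j]=19 take 19, i++
i=8 j=0: A[i]=20>B[j]=19 take 19, j++
i=8 j=1: A[i]=20<=B[j]=36 take 20, i++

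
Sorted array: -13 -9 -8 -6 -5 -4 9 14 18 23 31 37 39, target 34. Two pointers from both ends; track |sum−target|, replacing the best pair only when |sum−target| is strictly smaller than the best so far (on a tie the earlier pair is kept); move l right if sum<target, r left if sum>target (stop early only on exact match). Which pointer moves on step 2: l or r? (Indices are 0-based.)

l

l=0 r=12: -13+39=26 d=8 *, l++
l=1 r=12: -9+39=30 d=4 *, l++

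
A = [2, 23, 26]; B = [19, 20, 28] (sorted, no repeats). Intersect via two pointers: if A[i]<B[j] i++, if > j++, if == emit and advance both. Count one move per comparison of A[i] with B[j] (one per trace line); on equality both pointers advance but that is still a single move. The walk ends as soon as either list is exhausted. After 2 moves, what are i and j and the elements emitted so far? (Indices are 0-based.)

[i=0,j=0] 2<19 → i++
[i=1,j=0] 23>19 → j++

i=1, j=1, emitted=[]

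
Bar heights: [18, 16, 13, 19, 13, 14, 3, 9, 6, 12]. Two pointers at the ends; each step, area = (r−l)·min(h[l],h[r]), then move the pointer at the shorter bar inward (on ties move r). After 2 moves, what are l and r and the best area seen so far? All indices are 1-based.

[1,10] min(18,12)*9=108 best=108 * → r--
[1,9] min(18,6)*8=48 best=108 → r--

l=1, r=8, best area=108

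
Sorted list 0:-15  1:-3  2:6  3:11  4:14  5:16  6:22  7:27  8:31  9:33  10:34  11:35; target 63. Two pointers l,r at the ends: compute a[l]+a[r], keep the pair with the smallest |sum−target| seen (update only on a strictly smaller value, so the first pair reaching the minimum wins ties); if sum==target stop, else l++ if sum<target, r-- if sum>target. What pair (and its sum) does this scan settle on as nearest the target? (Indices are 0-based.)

l=0 r=11: -15+35=20 d=43 *, l++
l=1 r=11: -3+35=32 d=31 *, l++
l=2 r=11: 6+35=41 d=22 *, l++
l=3 r=11: 11+35=46 d=17 *, l++
l=4 r=11: 14+35=49 d=14 *, l++
l=5 r=11: 16+35=51 d=12 *, l++
l=6 r=11: 22+35=57 d=6 *, l++
l=7 r=11: 27+35=62 d=1 *, l++
l=8 r=11: 31+35=66 d=3, r--
l=8 r=10: 31+34=65 d=2, r--
l=8 r=9: 31+33=64 d=1, r--

pair (27, 35) with sum 62 (|Δ|=1)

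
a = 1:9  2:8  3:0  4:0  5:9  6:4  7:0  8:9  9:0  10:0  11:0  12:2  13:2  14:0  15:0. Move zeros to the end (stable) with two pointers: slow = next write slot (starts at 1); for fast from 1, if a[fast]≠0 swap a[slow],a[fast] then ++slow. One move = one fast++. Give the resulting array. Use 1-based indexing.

[9, 8, 9, 4, 9, 2, 2, 0, 0, 0, 0, 0, 0, 0, 0]

slow=1 fast=1: a[fast]=9≠0 swap→a[1]=9, slow++,fast++
slow=2 fast=2: a[fast]=8≠0 swap→a[2]=8, slow++,fast++
slow=3 fast=3: a[fast]=0, fast++
slow=3 fast=4: a[fast]=0, fast++
slow=3 fast=5: a[fast]=9≠0 swap→a[3]=9, slow++,fast++
slow=4 fast=6: a[fast]=4≠0 swap→a[4]=4, slow++,fast++
slow=5 fast=7: a[fast]=0, fast++
slow=5 fast=8: a[fast]=9≠0 swap→a[5]=9, slow++,fast++
slow=6 fast=9: a[fast]=0, fast++
slow=6 fast=10: a[fast]=0, fast++
slow=6 fast=11: a[fast]=0, fast++
slow=6 fast=12: a[fast]=2≠0 swap→a[6]=2, slow++,fast++
slow=7 fast=13: a[fast]=2≠0 swap→a[7]=2, slow++,fast++
slow=8 fast=14: a[fast]=0, fast++
slow=8 fast=15: a[fast]=0, fast++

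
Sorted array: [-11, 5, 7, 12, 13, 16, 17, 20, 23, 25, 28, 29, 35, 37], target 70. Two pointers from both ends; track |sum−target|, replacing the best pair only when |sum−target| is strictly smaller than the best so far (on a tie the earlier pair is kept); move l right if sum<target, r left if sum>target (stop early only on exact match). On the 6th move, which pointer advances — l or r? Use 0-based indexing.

l

[0,13] -11+37=26 d=44 * → l++
[1,13] 5+37=42 d=28 * → l++
[2,13] 7+37=44 d=26 * → l++
[3,13] 12+37=49 d=21 * → l++
[4,13] 13+37=50 d=20 * → l++
[5,13] 16+37=53 d=17 * → l++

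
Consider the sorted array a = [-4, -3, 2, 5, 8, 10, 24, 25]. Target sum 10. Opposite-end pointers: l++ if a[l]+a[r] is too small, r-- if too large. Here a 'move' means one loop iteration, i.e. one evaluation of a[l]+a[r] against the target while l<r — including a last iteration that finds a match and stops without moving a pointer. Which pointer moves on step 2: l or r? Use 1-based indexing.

l=1 r=8: -4+25=21 >10, r--
l=1 r=7: -4+24=20 >10, r--

r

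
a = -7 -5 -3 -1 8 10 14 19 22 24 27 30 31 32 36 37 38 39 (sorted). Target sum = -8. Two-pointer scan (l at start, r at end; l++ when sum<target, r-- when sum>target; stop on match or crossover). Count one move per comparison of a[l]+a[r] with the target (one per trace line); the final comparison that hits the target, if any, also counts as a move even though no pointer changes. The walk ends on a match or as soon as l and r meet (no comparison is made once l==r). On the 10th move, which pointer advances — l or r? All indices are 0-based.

[0,17] -7+39=32 >-8 → r--
[0,16] -7+38=31 >-8 → r--
[0,15] -7+37=30 >-8 → r--
[0,14] -7+36=29 >-8 → r--
[0,13] -7+32=25 >-8 → r--
[0,12] -7+31=24 >-8 → r--
[0,11] -7+30=23 >-8 → r--
[0,10] -7+27=20 >-8 → r--
[0,9] -7+24=17 >-8 → r--
[0,8] -7+22=15 >-8 → r--

r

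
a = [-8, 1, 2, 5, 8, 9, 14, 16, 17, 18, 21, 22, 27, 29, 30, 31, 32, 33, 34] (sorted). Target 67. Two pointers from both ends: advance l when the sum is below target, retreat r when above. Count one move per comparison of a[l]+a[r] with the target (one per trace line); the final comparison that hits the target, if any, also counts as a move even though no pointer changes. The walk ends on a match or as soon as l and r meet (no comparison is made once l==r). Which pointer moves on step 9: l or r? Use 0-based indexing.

[0,18] -8+34=26 <67 → l++
[1,18] 1+34=35 <67 → l++
[2,18] 2+34=36 <67 → l++
[3,18] 5+34=39 <67 → l++
[4,18] 8+34=42 <67 → l++
[5,18] 9+34=43 <67 → l++
[6,18] 14+34=48 <67 → l++
[7,18] 16+34=50 <67 → l++
[8,18] 17+34=51 <67 → l++

l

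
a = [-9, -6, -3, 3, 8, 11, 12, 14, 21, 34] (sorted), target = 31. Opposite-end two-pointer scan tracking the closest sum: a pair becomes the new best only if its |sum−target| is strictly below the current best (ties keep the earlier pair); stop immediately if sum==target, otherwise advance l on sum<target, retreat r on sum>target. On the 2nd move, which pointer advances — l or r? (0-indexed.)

l=0 r=9: -9+34=25 d=6 *, l++
l=1 r=9: -6+34=28 d=3 *, l++

l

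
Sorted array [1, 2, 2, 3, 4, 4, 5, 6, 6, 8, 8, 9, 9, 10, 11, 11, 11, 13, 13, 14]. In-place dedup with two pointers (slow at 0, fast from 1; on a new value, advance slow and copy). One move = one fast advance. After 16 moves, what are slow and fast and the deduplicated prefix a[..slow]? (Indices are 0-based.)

slow=9, fast=17, prefix=[1, 2, 3, 4, 5, 6, 8, 9, 10, 11]

slow=0 fast=1: a[fast]=2≠a[slow]=1 write a[1]=2, slow++,fast++
slow=1 fast=2: a[fast]=2=a[slow] dup, fast++
slow=1 fast=3: a[fast]=3≠a[slow]=2 write a[2]=3, slow++,fast++
slow=2 fast=4: a[fast]=4≠a[slow]=3 write a[3]=4, slow++,fast++
slow=3 fast=5: a[fast]=4=a[slow] dup, fast++
slow=3 fast=6: a[fast]=5≠a[slow]=4 write a[4]=5, slow++,fast++
slow=4 fast=7: a[fast]=6≠a[slow]=5 write a[5]=6, slow++,fast++
slow=5 fast=8: a[fast]=6=a[slow] dup, fast++
slow=5 fast=9: a[fast]=8≠a[slow]=6 write a[6]=8, slow++,fast++
slow=6 fast=10: a[fast]=8=a[slow] dup, fast++
slow=6 fast=11: a[fast]=9≠a[slow]=8 write a[7]=9, slow++,fast++
slow=7 fast=12: a[fast]=9=a[slow] dup, fast++
slow=7 fast=13: a[fast]=10≠a[slow]=9 write a[8]=10, slow++,fast++
slow=8 fast=14: a[fast]=11≠a[slow]=10 write a[9]=11, slow++,fast++
slow=9 fast=15: a[fast]=11=a[slow] dup, fast++
slow=9 fast=16: a[fast]=11=a[slow] dup, fast++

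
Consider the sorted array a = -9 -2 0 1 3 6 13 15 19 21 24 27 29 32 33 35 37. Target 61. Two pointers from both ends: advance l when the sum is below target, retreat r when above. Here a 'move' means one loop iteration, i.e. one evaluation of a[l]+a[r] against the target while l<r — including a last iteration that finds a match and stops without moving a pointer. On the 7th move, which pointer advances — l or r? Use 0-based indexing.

l

[0,16] -9+37=28 <61 → l++
[1,16] -2+37=35 <61 → l++
[2,16] 0+37=37 <61 → l++
[3,16] 1+37=38 <61 → l++
[4,16] 3+37=40 <61 → l++
[5,16] 6+37=43 <61 → l++
[6,16] 13+37=50 <61 → l++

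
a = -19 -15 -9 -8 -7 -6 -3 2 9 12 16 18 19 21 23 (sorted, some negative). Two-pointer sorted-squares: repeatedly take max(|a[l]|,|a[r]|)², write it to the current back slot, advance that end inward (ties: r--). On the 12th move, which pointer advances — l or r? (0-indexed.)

l=0 r=14: |-19|<=|23| out[14]=529, r--
l=0 r=13: |-19|<=|21| out[13]=441, r--
l=0 r=12: |-19|<=|19| out[12]=361, r--
l=0 r=11: |-19|>|18| out[11]=361, l++
l=1 r=11: |-15|<=|18| out[10]=324, r--
l=1 r=10: |-15|<=|16| out[9]=256, r--
l=1 r=9: |-15|>|12| out[8]=225, l++
l=2 r=9: |-9|<=|12| out[7]=144, r--
l=2 r=8: |-9|<=|9| out[6]=81, r--
l=2 r=7: |-9|>|2| out[5]=81, l++
l=3 r=7: |-8|>|2| out[4]=64, l++
l=4 r=7: |-7|>|2| out[3]=49, l++

l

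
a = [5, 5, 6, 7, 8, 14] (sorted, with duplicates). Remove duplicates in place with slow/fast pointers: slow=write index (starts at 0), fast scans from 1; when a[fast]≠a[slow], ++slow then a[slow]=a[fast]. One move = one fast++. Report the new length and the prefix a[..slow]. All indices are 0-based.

length 5; prefix = [5, 6, 7, 8, 14]

slow=0 fast=1: a[fast]=5=a[slow] dup, fast++
slow=0 fast=2: a[fast]=6≠a[slow]=5 write a[1]=6, slow++,fast++
slow=1 fast=3: a[fast]=7≠a[slow]=6 write a[2]=7, slow++,fast++
slow=2 fast=4: a[fast]=8≠a[slow]=7 write a[3]=8, slow++,fast++
slow=3 fast=5: a[fast]=14≠a[slow]=8 write a[4]=14, slow++,fast++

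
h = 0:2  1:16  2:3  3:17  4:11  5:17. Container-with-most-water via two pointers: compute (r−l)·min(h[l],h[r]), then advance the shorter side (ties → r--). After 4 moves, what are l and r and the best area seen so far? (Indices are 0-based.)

l=0 r=5: min(2,17)*5=10 best=10 *, l++
l=1 r=5: min(16,17)*4=64 best=64 *, l++
l=2 r=5: min(3,17)*3=9 best=64, l++
l=3 r=5: min(17,17)*2=34 best=64, r--

l=3, r=4, best area=64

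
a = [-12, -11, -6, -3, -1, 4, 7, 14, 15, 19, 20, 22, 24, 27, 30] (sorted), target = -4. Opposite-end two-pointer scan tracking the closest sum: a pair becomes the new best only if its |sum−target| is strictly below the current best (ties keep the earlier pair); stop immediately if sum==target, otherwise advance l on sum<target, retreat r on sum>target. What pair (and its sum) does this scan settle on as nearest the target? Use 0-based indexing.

l=0 r=14: -12+30=18 d=22 *, r--
l=0 r=13: -12+27=15 d=19 *, r--
l=0 r=12: -12+24=12 d=16 *, r--
l=0 r=11: -12+22=10 d=14 *, r--
l=0 r=10: -12+20=8 d=12 *, r--
l=0 r=9: -12+19=7 d=11 *, r--
l=0 r=8: -12+15=3 d=7 *, r--
l=0 r=7: -12+14=2 d=6 *, r--
l=0 r=6: -12+7=-5 d=1 *, l++
l=1 r=6: -11+7=-4 d=0 *, stop

pair (-11, 7) with sum -4 (|Δ|=0)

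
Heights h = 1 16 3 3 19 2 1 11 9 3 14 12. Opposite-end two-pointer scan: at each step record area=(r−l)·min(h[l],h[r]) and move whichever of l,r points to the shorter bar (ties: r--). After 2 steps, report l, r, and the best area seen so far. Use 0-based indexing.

l=1, r=10, best area=120

l=0 r=11: min(1,12)*11=11 best=11 *, l++
l=1 r=11: min(16,12)*10=120 best=120 *, r--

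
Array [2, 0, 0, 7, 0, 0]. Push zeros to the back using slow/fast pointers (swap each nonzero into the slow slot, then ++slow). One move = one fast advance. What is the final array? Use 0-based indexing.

[2, 7, 0, 0, 0, 0]

slow=0 fast=0: a[fast]=2≠0 swap→a[0]=2, slow++,fast++
slow=1 fast=1: a[fast]=0, fast++
slow=1 fast=2: a[fast]=0, fast++
slow=1 fast=3: a[fast]=7≠0 swap→a[1]=7, slow++,fast++
slow=2 fast=4: a[fast]=0, fast++
slow=2 fast=5: a[fast]=0, fast++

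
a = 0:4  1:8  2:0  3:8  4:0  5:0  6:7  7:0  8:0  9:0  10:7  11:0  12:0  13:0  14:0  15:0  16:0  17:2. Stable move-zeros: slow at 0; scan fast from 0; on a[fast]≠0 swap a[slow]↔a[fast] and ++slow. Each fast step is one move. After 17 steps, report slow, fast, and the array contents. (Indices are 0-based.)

slow=5, fast=17, a=[4, 8, 8, 7, 7, 0, 0, 0, 0, 0, 0, 0, 0, 0, 0, 0, 0, 2]

slow=0 fast=0: a[fast]=4≠0 swap→a[0]=4, slow++,fast++
slow=1 fast=1: a[fast]=8≠0 swap→a[1]=8, slow++,fast++
slow=2 fast=2: a[fast]=0, fast++
slow=2 fast=3: a[fast]=8≠0 swap→a[2]=8, slow++,fast++
slow=3 fast=4: a[fast]=0, fast++
slow=3 fast=5: a[fast]=0, fast++
slow=3 fast=6: a[fast]=7≠0 swap→a[3]=7, slow++,fast++
slow=4 fast=7: a[fast]=0, fast++
slow=4 fast=8: a[fast]=0, fast++
slow=4 fast=9: a[fast]=0, fast++
slow=4 fast=10: a[fast]=7≠0 swap→a[4]=7, slow++,fast++
slow=5 fast=11: a[fast]=0, fast++
slow=5 fast=12: a[fast]=0, fast++
slow=5 fast=13: a[fast]=0, fast++
slow=5 fast=14: a[fast]=0, fast++
slow=5 fast=15: a[fast]=0, fast++
slow=5 fast=16: a[fast]=0, fast++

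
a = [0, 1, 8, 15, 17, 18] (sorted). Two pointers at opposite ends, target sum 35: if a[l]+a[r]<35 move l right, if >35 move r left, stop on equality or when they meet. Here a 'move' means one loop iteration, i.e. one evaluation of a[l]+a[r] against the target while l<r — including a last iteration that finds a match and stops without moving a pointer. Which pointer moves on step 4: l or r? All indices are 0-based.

[0,5] 0+18=18 <35 → l++
[1,5] 1+18=19 <35 → l++
[2,5] 8+18=26 <35 → l++
[3,5] 15+18=33 <35 → l++

l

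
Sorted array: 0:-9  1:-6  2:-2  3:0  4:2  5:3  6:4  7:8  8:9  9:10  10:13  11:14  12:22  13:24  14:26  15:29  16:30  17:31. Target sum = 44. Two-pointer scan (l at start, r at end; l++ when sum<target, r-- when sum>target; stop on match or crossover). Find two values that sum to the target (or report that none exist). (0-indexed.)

(13, 31)

l=0 r=17: -9+31=22 <44, l++
l=1 r=17: -6+31=25 <44, l++
l=2 r=17: -2+31=29 <44, l++
l=3 r=17: 0+31=31 <44, l++
l=4 r=17: 2+31=33 <44, l++
l=5 r=17: 3+31=34 <44, l++
l=6 r=17: 4+31=35 <44, l++
l=7 r=17: 8+31=39 <44, l++
l=8 r=17: 9+31=40 <44, l++
l=9 r=17: 10+31=41 <44, l++
l=10 r=17: 13+31=44, found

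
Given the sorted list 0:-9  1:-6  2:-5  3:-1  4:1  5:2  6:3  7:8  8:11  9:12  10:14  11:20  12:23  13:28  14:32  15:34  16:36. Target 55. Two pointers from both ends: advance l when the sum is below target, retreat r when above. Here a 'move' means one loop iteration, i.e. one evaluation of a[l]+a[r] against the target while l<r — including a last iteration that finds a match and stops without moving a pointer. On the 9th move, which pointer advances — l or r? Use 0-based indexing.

[0,16] -9+36=27 <55 → l++
[1,16] -6+36=30 <55 → l++
[2,16] -5+36=31 <55 → l++
[3,16] -1+36=35 <55 → l++
[4,16] 1+36=37 <55 → l++
[5,16] 2+36=38 <55 → l++
[6,16] 3+36=39 <55 → l++
[7,16] 8+36=44 <55 → l++
[8,16] 11+36=47 <55 → l++

l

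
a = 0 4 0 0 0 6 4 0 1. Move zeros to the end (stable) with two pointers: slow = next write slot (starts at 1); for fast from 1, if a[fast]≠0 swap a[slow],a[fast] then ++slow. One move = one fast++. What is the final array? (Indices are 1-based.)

[4, 6, 4, 1, 0, 0, 0, 0, 0]

(s=1,f=1) a[fast]=0 → fast++
(s=1,f=2) a[fast]=4≠0 swap→a[1]=4 → slow++,fast++
(s=2,f=3) a[fast]=0 → fast++
(s=2,f=4) a[fast]=0 → fast++
(s=2,f=5) a[fast]=0 → fast++
(s=2,f=6) a[fast]=6≠0 swap→a[2]=6 → slow++,fast++
(s=3,f=7) a[fast]=4≠0 swap→a[3]=4 → slow++,fast++
(s=4,f=8) a[fast]=0 → fast++
(s=4,f=9) a[fast]=1≠0 swap→a[4]=1 → slow++,fast++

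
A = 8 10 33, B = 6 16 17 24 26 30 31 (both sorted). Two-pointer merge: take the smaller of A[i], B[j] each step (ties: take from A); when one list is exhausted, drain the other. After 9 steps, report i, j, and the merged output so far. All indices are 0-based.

i=2, j=7, merged so far=[6, 8, 10, 16, 17, 24, 26, 30, 31]

[i=0,j=0] A[i]=8>B[j]=6 take 6 → j++
[i=0,j=1] A[i]=8<=B[j]=16 take 8 → i++
[i=1,j=1] A[i]=10<=B[j]=16 take 10 → i++
[i=2,j=1] A[i]=33>B[j]=16 take 16 → j++
[i=2,j=2] A[i]=33>B[j]=17 take 17 → j++
[i=2,j=3] A[i]=33>B[j]=24 take 24 → j++
[i=2,j=4] A[i]=33>B[j]=26 take 26 → j++
[i=2,j=5] A[i]=33>B[j]=30 take 30 → j++
[i=2,j=6] A[i]=33>B[j]=31 take 31 → j++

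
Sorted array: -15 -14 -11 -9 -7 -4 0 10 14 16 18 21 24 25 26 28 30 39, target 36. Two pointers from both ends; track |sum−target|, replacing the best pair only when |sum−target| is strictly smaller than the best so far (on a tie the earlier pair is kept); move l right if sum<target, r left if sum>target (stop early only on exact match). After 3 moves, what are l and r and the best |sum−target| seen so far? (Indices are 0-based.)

[0,17] -15+39=24 d=12 * → l++
[1,17] -14+39=25 d=11 * → l++
[2,17] -11+39=28 d=8 * → l++

l=3, r=17, best |Δ|=8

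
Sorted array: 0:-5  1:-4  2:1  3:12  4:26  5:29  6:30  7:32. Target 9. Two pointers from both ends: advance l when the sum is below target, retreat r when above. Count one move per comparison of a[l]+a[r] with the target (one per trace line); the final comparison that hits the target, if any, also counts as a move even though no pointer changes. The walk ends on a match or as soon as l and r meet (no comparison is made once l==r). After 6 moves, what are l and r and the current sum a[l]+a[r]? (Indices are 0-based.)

l=2, r=3, sum=13

l=0 r=7: -5+32=27 >9, r--
l=0 r=6: -5+30=25 >9, r--
l=0 r=5: -5+29=24 >9, r--
l=0 r=4: -5+26=21 >9, r--
l=0 r=3: -5+12=7 <9, l++
l=1 r=3: -4+12=8 <9, l++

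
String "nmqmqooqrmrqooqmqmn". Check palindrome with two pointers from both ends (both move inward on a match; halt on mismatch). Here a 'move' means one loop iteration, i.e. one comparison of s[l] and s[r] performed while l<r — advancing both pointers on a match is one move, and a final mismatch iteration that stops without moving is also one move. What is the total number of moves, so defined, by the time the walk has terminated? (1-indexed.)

[1,19] 'n'=='n' → l++,r--
[2,18] 'm'=='m' → l++,r--
[3,17] 'q'=='q' → l++,r--
[4,16] 'm'=='m' → l++,r--
[5,15] 'q'=='q' → l++,r--
[6,14] 'o'=='o' → l++,r--
[7,13] 'o'=='o' → l++,r--
[8,12] 'q'=='q' → l++,r--
[9,11] 'r'=='r' → l++,r--

9 moves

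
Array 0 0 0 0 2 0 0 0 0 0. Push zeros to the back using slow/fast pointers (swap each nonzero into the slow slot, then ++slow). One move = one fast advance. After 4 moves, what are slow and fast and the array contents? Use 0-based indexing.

slow=0, fast=4, a=[0, 0, 0, 0, 2, 0, 0, 0, 0, 0]

slow=0 fast=0: a[fast]=0, fast++
slow=0 fast=1: a[fast]=0, fast++
slow=0 fast=2: a[fast]=0, fast++
slow=0 fast=3: a[fast]=0, fast++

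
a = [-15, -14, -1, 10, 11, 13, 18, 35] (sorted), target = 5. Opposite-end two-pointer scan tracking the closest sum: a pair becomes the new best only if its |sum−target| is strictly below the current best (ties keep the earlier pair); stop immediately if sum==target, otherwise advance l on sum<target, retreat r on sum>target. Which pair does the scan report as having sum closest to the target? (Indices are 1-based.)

pair (-14, 18) with sum 4 (|Δ|=1)

[1,8] -15+35=20 d=15 * → r--
[1,7] -15+18=3 d=2 * → l++
[2,7] -14+18=4 d=1 * → l++
[3,7] -1+18=17 d=12 → r--
[3,6] -1+13=12 d=7 → r--
[3,5] -1+11=10 d=5 → r--
[3,4] -1+10=9 d=4 → r--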